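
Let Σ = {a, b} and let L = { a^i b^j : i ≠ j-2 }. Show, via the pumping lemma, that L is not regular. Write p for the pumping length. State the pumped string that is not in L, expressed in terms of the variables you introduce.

a^{p+p!} b^{p+p!+2}

Assume L is regular; let p be its pumping constant.
Choose w = a^p b^{p+p!+2}. Since p ≠ (p+p!+2)-2 = p+p!, w ∈ L; and |w| ≥ p.
By the pumping lemma, w = xyz with |xy| ≤ p and y is nonempty.
Since the first p symbols of w are all a's and |xy| ≤ p, y lies entirely in the leading a-block: y = a^k for some k with 1 ≤ k ≤ p.
Since 1 ≤ k ≤ p, k divides p!; set t = 1 + p!/k. Then xy^t z has p + (p!/k)·k = p + p! copies of a. Now the a-count is p+p! and (b-count)-2 = (p+p!+2)-2 = p+p!, so i ≠ j-2 fails. So xy^t z = a^{p+p!} b^{p+p!+2} ∉ L.
Contradiction. Therefore L is not regular.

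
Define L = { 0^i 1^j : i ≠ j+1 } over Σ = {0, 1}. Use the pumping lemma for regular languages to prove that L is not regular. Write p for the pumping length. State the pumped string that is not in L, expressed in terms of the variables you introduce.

Assume L is regular. Let p be the pumping length given by the pumping lemma.
Choose w = 0^p 1^{p+p!-1}. Since p ≠ (p+p!-1)+1 = p+p!, w ∈ L; and |w| ≥ p.
Write w = xyz as guaranteed by the lemma, with |xy| ≤ p and y is nonempty.
Because |xy| ≤ p and w begins with p copies of 0, we have y = 0^k with 1 ≤ k ≤ p.
Since 1 ≤ k ≤ p, k divides p!; set t = 1 + p!/k. Then xy^t z has p + (p!/k)·k = p + p! copies of 0. Now the 0-count is p+p! and (1-count)+1 = (p+p!-1)+1 = p+p!, so i ≠ j+1 fails. So xy^t z = 0^{p+p!} 1^{p+p!-1} ∉ L.
This is a contradiction; hence L is not regular.

0^{p+p!} 1^{p+p!-1}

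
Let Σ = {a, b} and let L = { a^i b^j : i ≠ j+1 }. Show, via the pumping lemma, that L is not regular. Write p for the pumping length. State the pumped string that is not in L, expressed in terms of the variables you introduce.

Assume L is regular; let p be its pumping constant.
Choose w = a^p b^{p+p!-1}. Since p ≠ (p+p!-1)+1 = p+p!, w ∈ L; and |w| ≥ p.
By the pumping lemma, w = xyz with |xy| ≤ p and |y| > 0.
Since the first p symbols of w are all a's and |xy| ≤ p, y lies entirely in the leading a-block: y = a^k for some k with 1 ≤ k ≤ p.
Since 1 ≤ k ≤ p, k divides p!; set t = 1 + p!/k. Then xy^t z has p + (p!/k)·k = p + p! copies of a. Now the a-count is p+p! and (b-count)+1 = (p+p!-1)+1 = p+p!, so i ≠ j+1 fails. So xy^t z = a^{p+p!} b^{p+p!-1} ∉ L.
This is a contradiction; hence L is not regular.

a^{p+p!} b^{p+p!-1}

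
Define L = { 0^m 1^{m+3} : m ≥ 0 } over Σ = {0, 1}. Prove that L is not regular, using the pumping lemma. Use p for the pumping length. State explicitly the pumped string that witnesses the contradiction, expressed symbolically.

Toward a contradiction, assume L is regular with pumping length p.
Choose w = 0^p 1^{p+3}, which is in L with |w| = 2p+3 ≥ p.
By the pumping lemma, w = xyz with |xy| ≤ p and |y| > 0.
Since the first p symbols of w are all 0's and |xy| ≤ p, y lies entirely in the leading 0-block: y = 0^k for some k with 1 ≤ k ≤ p.
Pump with i = 2: xy^2z = 0^{p+k} 1^{p+3}. For this to lie in L we would need p+3 = (p+k)+3, which forces k = 0. But k ≥ 1, so xy^2z ∉ L.
This contradicts the pumping lemma, so L is not regular.

0^{p+k} 1^{p+3}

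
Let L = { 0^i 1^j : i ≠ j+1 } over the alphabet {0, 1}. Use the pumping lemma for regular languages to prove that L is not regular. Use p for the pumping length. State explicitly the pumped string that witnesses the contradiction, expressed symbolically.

0^{p+p!} 1^{p+p!-1}

Assume L is regular; let p be its pumping constant.
Choose w = 0^p 1^{p+p!-1}. Since p ≠ (p+p!-1)+1 = p+p!, w ∈ L; and |w| ≥ p.
By the pumping lemma, w = xyz with |xy| ≤ p and y is nonempty.
The first p characters of w are 0's, so xy (and hence y) consists only of 0's. Write y = 0^k, 1 ≤ k ≤ p.
Since 1 ≤ k ≤ p, k divides p!; set t = 1 + p!/k. Then xy^t z has p + (p!/k)·k = p + p! copies of 0. Now the 0-count is p+p! and (1-count)+1 = (p+p!-1)+1 = p+p!, so i ≠ j+1 fails. So xy^t z = 0^{p+p!} 1^{p+p!-1} ∉ L.
This is a contradiction; hence L is not regular.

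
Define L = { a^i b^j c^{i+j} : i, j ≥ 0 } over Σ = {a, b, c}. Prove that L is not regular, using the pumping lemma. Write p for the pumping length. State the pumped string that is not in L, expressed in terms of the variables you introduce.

Suppose for contradiction that L is regular, and let p be the pumping length.
Take w = a^p b^p c^{2p} ∈ L (with i=j=p, i+j=2p), |w| = 4p ≥ p.
By the pumping lemma, w = xyz with |xy| ≤ p and y is nonempty.
Because |xy| ≤ p and w begins with p copies of a, we have y = a^k with 1 ≤ k ≤ p.
Consider xy^2z = a^{p+k} b^p c^{2p}. Now the a- and b-counts sum to 2p+k, but the c-count is 2p ≠ 2p+k. So xy^2z ∉ L.
Contradiction. Therefore L is not regular.

a^{p+k} b^p c^{2p}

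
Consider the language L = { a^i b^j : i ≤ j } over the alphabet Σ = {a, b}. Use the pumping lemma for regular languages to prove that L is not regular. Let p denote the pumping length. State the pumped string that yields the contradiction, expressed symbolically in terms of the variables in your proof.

a^{p+k} b^p

Assume L is regular; let p be its pumping constant.
Choose w = a^p b^p ∈ L, with |w| = 2p ≥ p.
The pumping lemma gives a decomposition w = xyz where |xy| ≤ p and y is nonempty.
Since the first p symbols of w are all a's and |xy| ≤ p, y lies entirely in the leading a-block: y = a^k for some k with 1 ≤ k ≤ p.
Consider xy^2z = a^{p+k} b^p. Since k ≥ 1, the a-count p+k exceeds the b-count p, so i ≤ j fails; thus xy^2z ∉ L.
Contradiction. Therefore L is not regular.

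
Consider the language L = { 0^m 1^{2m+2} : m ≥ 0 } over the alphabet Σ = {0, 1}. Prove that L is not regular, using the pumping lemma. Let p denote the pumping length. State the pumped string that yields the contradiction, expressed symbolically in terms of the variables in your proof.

Suppose for contradiction that L is regular, and let p be the pumping length.
Choose w = 0^p 1^{2p+2}, which is in L with |w| = 3p+2 ≥ p.
Write w = xyz as guaranteed by the lemma, with |xy| ≤ p and |y| > 0.
Because |xy| ≤ p and w begins with p copies of 0, we have y = 0^k with 1 ≤ k ≤ p.
Pump with i = 2: xy^2z = 0^{p+k} 1^{2p+2}. For this to lie in L we would need 2p+2 = 2(p+k)+2, which forces k = 0. But k ≥ 1, so xy^2z ∉ L.
This is a contradiction; hence L is not regular.

0^{p+k} 1^{2p+2}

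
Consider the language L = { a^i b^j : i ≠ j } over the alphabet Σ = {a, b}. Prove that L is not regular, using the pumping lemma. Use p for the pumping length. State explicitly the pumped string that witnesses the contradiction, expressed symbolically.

a^{p+p!} b^{p+p!}

Assume L is regular. Let p be the pumping length given by the pumping lemma.
Choose w = a^p b^{p+p!}. Since p ≠ p+p!, w ∈ L; and |w| ≥ p.
Write w = xyz as guaranteed by the lemma, with |xy| ≤ p and |y| ≥ 1.
The first p characters of w are a's, so xy (and hence y) consists only of a's. Write y = a^k, 1 ≤ k ≤ p.
Since 1 ≤ k ≤ p, k divides p!; set t = 1 + p!/k. Then xy^t z has p + (p!/k)·k = p + p! copies of a. Now the a-count equals the b-count, so i ≠ j fails. So xy^t z = a^{p+p!} b^{p+p!} ∉ L.
This is a contradiction; hence L is not regular.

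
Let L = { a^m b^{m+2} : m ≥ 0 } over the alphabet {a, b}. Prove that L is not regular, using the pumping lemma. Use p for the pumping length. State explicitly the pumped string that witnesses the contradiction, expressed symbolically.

Assume L is regular; let p be its pumping constant.
Choose w = a^p b^{p+2}, which is in L with |w| = 2p+2 ≥ p.
The pumping lemma gives a decomposition w = xyz where |xy| ≤ p and |y| ≥ 1.
The first p characters of w are a's, so xy (and hence y) consists only of a's. Write y = a^k, 1 ≤ k ≤ p.
Pump with i = 2: xy^2z = a^{p+k} b^{p+2}. For this to lie in L we would need p+2 = (p+k)+2, which forces k = 0. But k ≥ 1, so xy^2z ∉ L.
Contradiction. Therefore L is not regular.

a^{p+k} b^{p+2}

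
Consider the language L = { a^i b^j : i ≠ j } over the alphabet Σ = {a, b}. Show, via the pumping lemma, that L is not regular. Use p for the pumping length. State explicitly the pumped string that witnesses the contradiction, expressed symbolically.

a^{p+p!} b^{p+p!}

Assume L is regular; let p be its pumping constant.
Choose w = a^p b^{p+p!}. Since p ≠ p+p!, w ∈ L; and |w| ≥ p.
The pumping lemma gives a decomposition w = xyz where |xy| ≤ p and |y| ≥ 1.
Because |xy| ≤ p and w begins with p copies of a, we have y = a^k with 1 ≤ k ≤ p.
Since 1 ≤ k ≤ p, k divides p!; set t = 1 + p!/k. Then xy^t z has p + (p!/k)·k = p + p! copies of a. Now the a-count equals the b-count, so i ≠ j fails. So xy^t z = a^{p+p!} b^{p+p!} ∉ L.
This is a contradiction; hence L is not regular.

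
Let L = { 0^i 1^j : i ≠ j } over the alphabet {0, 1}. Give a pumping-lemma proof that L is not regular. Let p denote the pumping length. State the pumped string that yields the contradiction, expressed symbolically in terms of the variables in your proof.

0^{p+p!} 1^{p+p!}

Assume L is regular. Let p be the pumping length given by the pumping lemma.
Choose w = 0^p 1^{p+p!}. Since p ≠ p+p!, w ∈ L; and |w| ≥ p.
By the pumping lemma, w = xyz with |xy| ≤ p and y is nonempty.
Because |xy| ≤ p and w begins with p copies of 0, we have y = 0^k with 1 ≤ k ≤ p.
Since 1 ≤ k ≤ p, k divides p!; set t = 1 + p!/k. Then xy^t z has p + (p!/k)·k = p + p! copies of 0. Now the 0-count equals the 1-count, so i ≠ j fails. So xy^t z = 0^{p+p!} 1^{p+p!} ∉ L.
Contradiction. Therefore L is not regular.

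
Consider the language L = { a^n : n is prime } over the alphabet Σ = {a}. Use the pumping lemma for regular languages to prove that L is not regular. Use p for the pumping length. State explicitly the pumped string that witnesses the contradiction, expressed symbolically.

a^{q(1+k)}

Suppose for contradiction that L is regular, and let p be the pumping length.
Let q be a prime with q ≥ p+2 (infinitely many primes exist), and take w = a^q ∈ L with |w| = q ≥ p.
By the pumping lemma, w = xyz with |xy| ≤ p and |y| ≥ 1.
Then y = a^k for some k with 1 ≤ k ≤ p.
Since 1 ≤ k ≤ p, |xz| = q-k. Pump with i = q+1: |xy^{q+1}z| = (q-k)+(q+1)k = q+qk = q(1+k), which is composite (both factors ≥ 2). So xy^{q+1}z = a^{q(1+k)} ∉ L.
This is a contradiction; hence L is not regular.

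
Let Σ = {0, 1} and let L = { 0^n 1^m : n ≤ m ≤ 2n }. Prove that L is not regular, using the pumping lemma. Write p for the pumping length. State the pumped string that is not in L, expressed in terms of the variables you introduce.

Toward a contradiction, assume L is regular with pumping length p.
Take w = 0^p 1^p ∈ L (since p ≤ p ≤ 2p), with |w| = 2p ≥ p.
By the pumping lemma, w = xyz with |xy| ≤ p and |y| > 0.
Since the first p symbols of w are all 0's and |xy| ≤ p, y lies entirely in the leading 0-block: y = 0^k for some k with 1 ≤ k ≤ p.
Pump with i = 2: xy^2z = 0^{p+k} 1^p. Now n = p+k > p = m, so the condition n ≤ m fails. Thus xy^2z ∉ L.
This is a contradiction; hence L is not regular.

0^{p+k} 1^p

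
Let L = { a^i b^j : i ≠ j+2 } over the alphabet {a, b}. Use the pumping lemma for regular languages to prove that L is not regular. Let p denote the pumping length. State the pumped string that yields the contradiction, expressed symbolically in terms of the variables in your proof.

a^{p+p!} b^{p+p!-2}

Assume L is regular. Let p be the pumping length given by the pumping lemma.
Choose w = a^p b^{p+p!-2}. Since p ≠ (p+p!-2)+2 = p+p!, w ∈ L; and |w| ≥ p.
By the pumping lemma, w = xyz with |xy| ≤ p and |y| > 0.
Since the first p symbols of w are all a's and |xy| ≤ p, y lies entirely in the leading a-block: y = a^k for some k with 1 ≤ k ≤ p.
Since 1 ≤ k ≤ p, k divides p!; set t = 1 + p!/k. Then xy^t z has p + (p!/k)·k = p + p! copies of a. Now the a-count is p+p! and (b-count)+2 = (p+p!-2)+2 = p+p!, so i ≠ j+2 fails. So xy^t z = a^{p+p!} b^{p+p!-2} ∉ L.
This is a contradiction; hence L is not regular.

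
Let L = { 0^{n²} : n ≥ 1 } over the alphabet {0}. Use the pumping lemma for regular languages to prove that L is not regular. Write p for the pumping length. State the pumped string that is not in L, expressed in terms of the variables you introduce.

Assume L is regular. Let p be the pumping length given by the pumping lemma.
Take w = 0^{p²} ∈ L with |w| = p² ≥ p.
By the pumping lemma, w = xyz with |xy| ≤ p and |y| ≥ 1.
Then y = 0^k for some k with 1 ≤ k ≤ p.
Pump with i = 2: xy^2z = 0^{p²+k}. Since 1 ≤ k ≤ p, p² < p²+k ≤ p²+p < (p+1)², so p²+k lies strictly between consecutive squares and is not a perfect square. So xy^2z ∉ L.
This is a contradiction; hence L is not regular.

0^{p²+k}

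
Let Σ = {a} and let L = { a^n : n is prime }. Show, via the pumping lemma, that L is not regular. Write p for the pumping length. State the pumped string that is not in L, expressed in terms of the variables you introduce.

a^{q(1+k)}

Toward a contradiction, assume L is regular with pumping length p.
Let q be a prime with q ≥ p+2 (infinitely many primes exist), and take w = a^q ∈ L with |w| = q ≥ p.
Write w = xyz as guaranteed by the lemma, with |xy| ≤ p and |y| > 0.
Then y = a^k for some k with 1 ≤ k ≤ p.
Since 1 ≤ k ≤ p, |xz| = q-k. Pump with i = q+1: |xy^{q+1}z| = (q-k)+(q+1)k = q+qk = q(1+k), which is composite (both factors ≥ 2). So xy^{q+1}z = a^{q(1+k)} ∉ L.
This contradicts the pumping lemma, so L is not regular.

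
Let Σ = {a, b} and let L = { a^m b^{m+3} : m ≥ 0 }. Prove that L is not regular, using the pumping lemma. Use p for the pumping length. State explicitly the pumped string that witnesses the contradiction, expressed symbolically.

Suppose for contradiction that L is regular, and let p be the pumping length.
Let w = a^p b^{p+3} ∈ L; note |w| = 2p+3 ≥ p.
The pumping lemma gives a decomposition w = xyz where |xy| ≤ p and y is nonempty.
The first p characters of w are a's, so xy (and hence y) consists only of a's. Write y = a^k, 1 ≤ k ≤ p.
Pump with i = 2: xy^2z = a^{p+k} b^{p+3}. For this to lie in L we would need p+3 = (p+k)+3, which forces k = 0. But k ≥ 1, so xy^2z ∉ L.
This is a contradiction; hence L is not regular.

a^{p+k} b^{p+3}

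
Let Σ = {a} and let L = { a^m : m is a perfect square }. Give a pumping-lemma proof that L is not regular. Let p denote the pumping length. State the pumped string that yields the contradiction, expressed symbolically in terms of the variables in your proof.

a^{p²+k}

Assume L is regular; let p be its pumping constant.
Take w = a^{p²} ∈ L with |w| = p² ≥ p.
By the pumping lemma, w = xyz with |xy| ≤ p and |y| ≥ 1.
Then y = a^k for some k with 1 ≤ k ≤ p.
Pump with i = 2: xy^2z = a^{p²+k}. Since 1 ≤ k ≤ p, p² < p²+k ≤ p²+p < (p+1)², so p²+k lies strictly between consecutive squares and is not a perfect square. So xy^2z ∉ L.
Contradiction. Therefore L is not regular.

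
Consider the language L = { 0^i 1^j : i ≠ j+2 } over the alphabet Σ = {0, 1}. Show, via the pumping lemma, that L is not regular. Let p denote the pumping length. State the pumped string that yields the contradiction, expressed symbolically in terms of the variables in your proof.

Assume L is regular. Let p be the pumping length given by the pumping lemma.
Choose w = 0^p 1^{p+p!-2}. Since p ≠ (p+p!-2)+2 = p+p!, w ∈ L; and |w| ≥ p.
By the pumping lemma, w = xyz with |xy| ≤ p and y is nonempty.
Since the first p symbols of w are all 0's and |xy| ≤ p, y lies entirely in the leading 0-block: y = 0^k for some k with 1 ≤ k ≤ p.
Since 1 ≤ k ≤ p, k divides p!; set t = 1 + p!/k. Then xy^t z has p + (p!/k)·k = p + p! copies of 0. Now the 0-count is p+p! and (1-count)+2 = (p+p!-2)+2 = p+p!, so i ≠ j+2 fails. So xy^t z = 0^{p+p!} 1^{p+p!-2} ∉ L.
Contradiction. Therefore L is not regular.

0^{p+p!} 1^{p+p!-2}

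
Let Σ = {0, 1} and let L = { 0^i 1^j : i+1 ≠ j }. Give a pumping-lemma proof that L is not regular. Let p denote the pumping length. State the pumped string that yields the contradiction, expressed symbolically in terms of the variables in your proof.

Assume L is regular. Let p be the pumping length given by the pumping lemma.
Choose w = 0^p 1^{p+p!+1}. Since p ≠ (p+p!+1)-1 = p+p!, w ∈ L; and |w| ≥ p.
The pumping lemma gives a decomposition w = xyz where |xy| ≤ p and y is nonempty.
Since the first p symbols of w are all 0's and |xy| ≤ p, y lies entirely in the leading 0-block: y = 0^k for some k with 1 ≤ k ≤ p.
Since 1 ≤ k ≤ p, k divides p!; set t = 1 + p!/k. Then xy^t z has p + (p!/k)·k = p + p! copies of 0. Now the 0-count is p+p! and (1-count)-1 = (p+p!+1)-1 = p+p!, so i+1 ≠ j fails. So xy^t z = 0^{p+p!} 1^{p+p!+1} ∉ L.
This contradicts the pumping lemma, so L is not regular.

0^{p+p!} 1^{p+p!+1}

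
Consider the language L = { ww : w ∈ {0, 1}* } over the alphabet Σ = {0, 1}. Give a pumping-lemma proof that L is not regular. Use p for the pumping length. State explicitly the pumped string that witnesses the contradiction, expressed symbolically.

Assume L is regular. Let p be the pumping length given by the pumping lemma.
Take w = 0^p 1^p 0^p 1^p = uu where u = 0^p1^p; then w ∈ L and |w| = 4p ≥ p.
The pumping lemma gives a decomposition w = xyz where |xy| ≤ p and |y| ≥ 1.
Since the first p symbols of w are all 0's and |xy| ≤ p, y lies entirely in the leading 0-block: y = 0^k for some k with 1 ≤ k ≤ p.
Pump with i = 2: xy^2z = 0^{p+k} 1^p 0^p 1^p, of length 4p+k. Suppose this equals vv. The string starts with 0 and ends with 1, so v does too; thus the boundary between the two copies of v is a 1→0 transition. There is exactly one such transition, at position 2p+k, so |v| = 2p+k and |vv| = 4p+2k ≠ 4p+k since k ≥ 1. So xy^2z ∉ L.
Contradiction. Therefore L is not regular.

0^{p+k} 1^p 0^p 1^p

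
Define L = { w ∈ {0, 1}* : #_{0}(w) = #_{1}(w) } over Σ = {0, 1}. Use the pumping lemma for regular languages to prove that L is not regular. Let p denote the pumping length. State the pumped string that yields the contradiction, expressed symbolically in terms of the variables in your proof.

Assume L is regular; let p be its pumping constant.
Choose w = 0^p 1^p ∈ L with |w| = 2p ≥ p.
The pumping lemma gives a decomposition w = xyz where |xy| ≤ p and |y| > 0.
Because |xy| ≤ p and w begins with p copies of 0, we have y = 0^k with 1 ≤ k ≤ p.
Pump with i = 2: xy^2z = 0^{p+k} 1^p has p+k occurrences of 0 but only p of 1. Since k ≥ 1 the counts differ, so xy^2z ∉ L.
Contradiction. Therefore L is not regular.

0^{p+k} 1^p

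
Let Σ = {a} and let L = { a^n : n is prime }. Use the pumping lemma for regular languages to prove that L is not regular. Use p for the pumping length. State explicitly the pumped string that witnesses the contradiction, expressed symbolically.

Assume L is regular. Let p be the pumping length given by the pumping lemma.
Let q be a prime with q ≥ p+2 (infinitely many primes exist), and take w = a^q ∈ L with |w| = q ≥ p.
The pumping lemma gives a decomposition w = xyz where |xy| ≤ p and |y| ≥ 1.
Then y = a^k for some k with 1 ≤ k ≤ p.
Since 1 ≤ k ≤ p, |xz| = q-k. Pump with i = q+1: |xy^{q+1}z| = (q-k)+(q+1)k = q+qk = q(1+k), which is composite (both factors ≥ 2). So xy^{q+1}z = a^{q(1+k)} ∉ L.
Contradiction. Therefore L is not regular.

a^{q(1+k)}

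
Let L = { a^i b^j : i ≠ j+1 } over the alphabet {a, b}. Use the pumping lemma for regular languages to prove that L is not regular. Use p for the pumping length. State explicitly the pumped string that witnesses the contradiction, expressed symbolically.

a^{p+p!} b^{p+p!-1}

Assume L is regular; let p be its pumping constant.
Choose w = a^p b^{p+p!-1}. Since p ≠ (p+p!-1)+1 = p+p!, w ∈ L; and |w| ≥ p.
Write w = xyz as guaranteed by the lemma, with |xy| ≤ p and |y| ≥ 1.
Since the first p symbols of w are all a's and |xy| ≤ p, y lies entirely in the leading a-block: y = a^k for some k with 1 ≤ k ≤ p.
Since 1 ≤ k ≤ p, k divides p!; set t = 1 + p!/k. Then xy^t z has p + (p!/k)·k = p + p! copies of a. Now the a-count is p+p! and (b-count)+1 = (p+p!-1)+1 = p+p!, so i ≠ j+1 fails. So xy^t z = a^{p+p!} b^{p+p!-1} ∉ L.
This contradicts the pumping lemma, so L is not regular.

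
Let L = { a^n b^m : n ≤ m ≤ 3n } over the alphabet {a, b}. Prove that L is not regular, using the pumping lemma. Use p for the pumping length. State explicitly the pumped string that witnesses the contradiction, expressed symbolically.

Toward a contradiction, assume L is regular with pumping length p.
Take w = a^p b^p ∈ L (since p ≤ p ≤ 3p), with |w| = 2p ≥ p.
Write w = xyz as guaranteed by the lemma, with |xy| ≤ p and |y| > 0.
Since the first p symbols of w are all a's and |xy| ≤ p, y lies entirely in the leading a-block: y = a^k for some k with 1 ≤ k ≤ p.
Pump with i = 2: xy^2z = a^{p+k} b^p. Now n = p+k > p = m, so the condition n ≤ m fails. Thus xy^2z ∉ L.
This contradicts the pumping lemma, so L is not regular.

a^{p+k} b^p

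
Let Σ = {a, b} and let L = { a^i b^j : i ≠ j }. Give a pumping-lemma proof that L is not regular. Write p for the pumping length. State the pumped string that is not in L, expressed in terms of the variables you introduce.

a^{p+p!} b^{p+p!}

Assume L is regular; let p be its pumping constant.
Choose w = a^p b^{p+p!}. Since p ≠ p+p!, w ∈ L; and |w| ≥ p.
By the pumping lemma, w = xyz with |xy| ≤ p and |y| ≥ 1.
Because |xy| ≤ p and w begins with p copies of a, we have y = a^k with 1 ≤ k ≤ p.
Since 1 ≤ k ≤ p, k divides p!; set t = 1 + p!/k. Then xy^t z has p + (p!/k)·k = p + p! copies of a. Now the a-count equals the b-count, so i ≠ j fails. So xy^t z = a^{p+p!} b^{p+p!} ∉ L.
This is a contradiction; hence L is not regular.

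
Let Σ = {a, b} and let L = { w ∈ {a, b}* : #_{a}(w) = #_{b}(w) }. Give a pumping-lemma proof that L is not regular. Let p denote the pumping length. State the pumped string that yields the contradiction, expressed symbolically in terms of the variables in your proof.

Assume L is regular. Let p be the pumping length given by the pumping lemma.
Choose w = a^p b^p ∈ L with |w| = 2p ≥ p.
Write w = xyz as guaranteed by the lemma, with |xy| ≤ p and |y| > 0.
Since the first p symbols of w are all a's and |xy| ≤ p, y lies entirely in the leading a-block: y = a^k for some k with 1 ≤ k ≤ p.
Pump with i = 2: xy^2z = a^{p+k} b^p has p+k occurrences of a but only p of b. Since k ≥ 1 the counts differ, so xy^2z ∉ L.
This is a contradiction; hence L is not regular.

a^{p+k} b^p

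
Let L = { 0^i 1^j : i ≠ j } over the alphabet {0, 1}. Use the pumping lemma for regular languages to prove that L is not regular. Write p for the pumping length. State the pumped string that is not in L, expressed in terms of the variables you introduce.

0^{p+p!} 1^{p+p!}

Assume L is regular. Let p be the pumping length given by the pumping lemma.
Choose w = 0^p 1^{p+p!}. Since p ≠ p+p!, w ∈ L; and |w| ≥ p.
The pumping lemma gives a decomposition w = xyz where |xy| ≤ p and y is nonempty.
Because |xy| ≤ p and w begins with p copies of 0, we have y = 0^k with 1 ≤ k ≤ p.
Since 1 ≤ k ≤ p, k divides p!; set t = 1 + p!/k. Then xy^t z has p + (p!/k)·k = p + p! copies of 0. Now the 0-count equals the 1-count, so i ≠ j fails. So xy^t z = 0^{p+p!} 1^{p+p!} ∉ L.
Contradiction. Therefore L is not regular.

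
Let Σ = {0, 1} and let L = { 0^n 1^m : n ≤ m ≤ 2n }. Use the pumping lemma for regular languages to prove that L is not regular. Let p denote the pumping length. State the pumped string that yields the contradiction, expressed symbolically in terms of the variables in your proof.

Assume L is regular. Let p be the pumping length given by the pumping lemma.
Take w = 0^p 1^p ∈ L (since p ≤ p ≤ 2p), with |w| = 2p ≥ p.
Write w = xyz as guaranteed by the lemma, with |xy| ≤ p and y is nonempty.
Since the first p symbols of w are all 0's and |xy| ≤ p, y lies entirely in the leading 0-block: y = 0^k for some k with 1 ≤ k ≤ p.
Pump with i = 2: xy^2z = 0^{p+k} 1^p. Now n = p+k > p = m, so the condition n ≤ m fails. Thus xy^2z ∉ L.
Contradiction. Therefore L is not regular.

0^{p+k} 1^p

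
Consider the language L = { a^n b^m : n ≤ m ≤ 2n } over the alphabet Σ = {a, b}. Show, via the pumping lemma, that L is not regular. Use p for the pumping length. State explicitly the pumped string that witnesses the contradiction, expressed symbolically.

Assume L is regular. Let p be the pumping length given by the pumping lemma.
Take w = a^p b^p ∈ L (since p ≤ p ≤ 2p), with |w| = 2p ≥ p.
Write w = xyz as guaranteed by the lemma, with |xy| ≤ p and y is nonempty.
Since the first p symbols of w are all a's and |xy| ≤ p, y lies entirely in the leading a-block: y = a^k for some k with 1 ≤ k ≤ p.
Pump with i = 2: xy^2z = a^{p+k} b^p. Now n = p+k > p = m, so the condition n ≤ m fails. Thus xy^2z ∉ L.
Contradiction. Therefore L is not regular.

a^{p+k} b^p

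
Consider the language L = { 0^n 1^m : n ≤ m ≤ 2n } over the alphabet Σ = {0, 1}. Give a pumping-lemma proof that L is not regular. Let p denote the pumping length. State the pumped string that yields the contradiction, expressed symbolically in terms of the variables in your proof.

0^{p+k} 1^p

Suppose for contradiction that L is regular, and let p be the pumping length.
Take w = 0^p 1^p ∈ L (since p ≤ p ≤ 2p), with |w| = 2p ≥ p.
The pumping lemma gives a decomposition w = xyz where |xy| ≤ p and |y| ≥ 1.
Because |xy| ≤ p and w begins with p copies of 0, we have y = 0^k with 1 ≤ k ≤ p.
Pump with i = 2: xy^2z = 0^{p+k} 1^p. Now n = p+k > p = m, so the condition n ≤ m fails. Thus xy^2z ∉ L.
Contradiction. Therefore L is not regular.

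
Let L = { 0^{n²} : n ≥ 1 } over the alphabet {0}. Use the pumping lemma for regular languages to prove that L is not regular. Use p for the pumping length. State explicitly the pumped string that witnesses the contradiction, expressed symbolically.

Assume L is regular. Let p be the pumping length given by the pumping lemma.
Take w = 0^{p²} ∈ L with |w| = p² ≥ p.
By the pumping lemma, w = xyz with |xy| ≤ p and y is nonempty.
Then y = 0^k for some k with 1 ≤ k ≤ p.
Pump with i = 2: xy^2z = 0^{p²+k}. Since 1 ≤ k ≤ p, p² < p²+k ≤ p²+p < (p+1)², so p²+k lies strictly between consecutive squares and is not a perfect square. So xy^2z ∉ L.
This is a contradiction; hence L is not regular.

0^{p²+k}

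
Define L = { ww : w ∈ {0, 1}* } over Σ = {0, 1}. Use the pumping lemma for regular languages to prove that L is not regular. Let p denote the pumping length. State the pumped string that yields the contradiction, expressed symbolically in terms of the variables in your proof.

Toward a contradiction, assume L is regular with pumping length p.
Take w = 0^p 1^p 0^p 1^p = uu where u = 0^p1^p; then w ∈ L and |w| = 4p ≥ p.
The pumping lemma gives a decomposition w = xyz where |xy| ≤ p and y is nonempty.
The first p characters of w are 0's, so xy (and hence y) consists only of 0's. Write y = 0^k, 1 ≤ k ≤ p.
Pump with i = 2: xy^2z = 0^{p+k} 1^p 0^p 1^p, of length 4p+k. Suppose this equals vv. The string starts with 0 and ends with 1, so v does too; thus the boundary between the two copies of v is a 1→0 transition. There is exactly one such transition, at position 2p+k, so |v| = 2p+k and |vv| = 4p+2k ≠ 4p+k since k ≥ 1. So xy^2z ∉ L.
This contradicts the pumping lemma, so L is not regular.

0^{p+k} 1^p 0^p 1^p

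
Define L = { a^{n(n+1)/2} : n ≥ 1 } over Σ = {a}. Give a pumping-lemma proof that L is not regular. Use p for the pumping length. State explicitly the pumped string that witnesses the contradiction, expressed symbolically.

a^{p(p+1)/2+k}

Toward a contradiction, assume L is regular with pumping length p.
Take w = a^{p(p+1)/2} ∈ L with |w| = p(p+1)/2 ≥ p.
The pumping lemma gives a decomposition w = xyz where |xy| ≤ p and y is nonempty.
Then y = a^k for some k with 1 ≤ k ≤ p.
Pump with i = 2: xy^2z = a^{p(p+1)/2+k}. Since 1 ≤ k ≤ p, p(p+1)/2 < p(p+1)/2+k ≤ p(p+1)/2+p < (p+1)(p+2)/2, so p(p+1)/2+k is strictly between consecutive triangular numbers. So xy^2z ∉ L.
This is a contradiction; hence L is not regular.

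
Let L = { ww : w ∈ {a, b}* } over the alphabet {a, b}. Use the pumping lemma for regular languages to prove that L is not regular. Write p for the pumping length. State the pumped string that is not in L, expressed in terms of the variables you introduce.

Assume L is regular. Let p be the pumping length given by the pumping lemma.
Take w = a^p b^p a^p b^p = uu where u = a^pb^p; then w ∈ L and |w| = 4p ≥ p.
The pumping lemma gives a decomposition w = xyz where |xy| ≤ p and y is nonempty.
Because |xy| ≤ p and w begins with p copies of a, we have y = a^k with 1 ≤ k ≤ p.
Pump with i = 2: xy^2z = a^{p+k} b^p a^p b^p, of length 4p+k. Suppose this equals vv. The string starts with a and ends with b, so v does too; thus the boundary between the two copies of v is a b→a transition. There is exactly one such transition, at position 2p+k, so |v| = 2p+k and |vv| = 4p+2k ≠ 4p+k since k ≥ 1. So xy^2z ∉ L.
This contradicts the pumping lemma, so L is not regular.

a^{p+k} b^p a^p b^p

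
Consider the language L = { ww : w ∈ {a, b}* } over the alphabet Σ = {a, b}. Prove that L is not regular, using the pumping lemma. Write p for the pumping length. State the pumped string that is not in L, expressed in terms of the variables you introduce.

Assume L is regular; let p be its pumping constant.
Take w = a^p b^p a^p b^p = uu where u = a^pb^p; then w ∈ L and |w| = 4p ≥ p.
Write w = xyz as guaranteed by the lemma, with |xy| ≤ p and |y| > 0.
The first p characters of w are a's, so xy (and hence y) consists only of a's. Write y = a^k, 1 ≤ k ≤ p.
Pump with i = 2: xy^2z = a^{p+k} b^p a^p b^p, of length 4p+k. Suppose this equals vv. The string starts with a and ends with b, so v does too; thus the boundary between the two copies of v is a b→a transition. There is exactly one such transition, at position 2p+k, so |v| = 2p+k and |vv| = 4p+2k ≠ 4p+k since k ≥ 1. So xy^2z ∉ L.
This contradicts the pumping lemma, so L is not regular.

a^{p+k} b^p a^p b^p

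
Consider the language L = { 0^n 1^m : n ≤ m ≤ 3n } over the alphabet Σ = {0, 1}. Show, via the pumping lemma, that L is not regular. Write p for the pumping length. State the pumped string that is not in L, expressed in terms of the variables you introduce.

0^{p+k} 1^p

Assume L is regular. Let p be the pumping length given by the pumping lemma.
Take w = 0^p 1^p ∈ L (since p ≤ p ≤ 3p), with |w| = 2p ≥ p.
By the pumping lemma, w = xyz with |xy| ≤ p and y is nonempty.
Because |xy| ≤ p and w begins with p copies of 0, we have y = 0^k with 1 ≤ k ≤ p.
Pump with i = 2: xy^2z = 0^{p+k} 1^p. Now n = p+k > p = m, so the condition n ≤ m fails. Thus xy^2z ∉ L.
Contradiction. Therefore L is not regular.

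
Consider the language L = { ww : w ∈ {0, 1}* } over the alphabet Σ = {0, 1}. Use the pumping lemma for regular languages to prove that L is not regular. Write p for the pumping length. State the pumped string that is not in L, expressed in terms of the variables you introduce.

0^{p+k} 1^p 0^p 1^p

Toward a contradiction, assume L is regular with pumping length p.
Take w = 0^p 1^p 0^p 1^p = uu where u = 0^p1^p; then w ∈ L and |w| = 4p ≥ p.
By the pumping lemma, w = xyz with |xy| ≤ p and |y| > 0.
Since the first p symbols of w are all 0's and |xy| ≤ p, y lies entirely in the leading 0-block: y = 0^k for some k with 1 ≤ k ≤ p.
Pump with i = 2: xy^2z = 0^{p+k} 1^p 0^p 1^p, of length 4p+k. Suppose this equals vv. The string starts with 0 and ends with 1, so v does too; thus the boundary between the two copies of v is a 1→0 transition. There is exactly one such transition, at position 2p+k, so |v| = 2p+k and |vv| = 4p+2k ≠ 4p+k since k ≥ 1. So xy^2z ∉ L.
Contradiction. Therefore L is not regular.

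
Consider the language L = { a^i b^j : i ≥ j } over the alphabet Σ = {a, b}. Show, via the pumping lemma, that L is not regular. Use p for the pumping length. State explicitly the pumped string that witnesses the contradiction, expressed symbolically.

a^{p-k} b^p

Assume L is regular. Let p be the pumping length given by the pumping lemma.
Choose w = a^p b^p ∈ L, with |w| = 2p ≥ p.
By the pumping lemma, w = xyz with |xy| ≤ p and |y| ≥ 1.
The first p characters of w are a's, so xy (and hence y) consists only of a's. Write y = a^k, 1 ≤ k ≤ p.
Consider xy^0z = xz = a^{p-k} b^p. Since k ≥ 1, the a-count p-k is less than p, so i ≥ j fails; thus xz ∉ L.
This is a contradiction; hence L is not regular.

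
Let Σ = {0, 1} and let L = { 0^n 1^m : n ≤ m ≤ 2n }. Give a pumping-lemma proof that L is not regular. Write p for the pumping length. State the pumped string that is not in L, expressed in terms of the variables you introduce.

0^{p+k} 1^p

Assume L is regular; let p be its pumping constant.
Take w = 0^p 1^p ∈ L (since p ≤ p ≤ 2p), with |w| = 2p ≥ p.
By the pumping lemma, w = xyz with |xy| ≤ p and |y| ≥ 1.
The first p characters of w are 0's, so xy (and hence y) consists only of 0's. Write y = 0^k, 1 ≤ k ≤ p.
Pump with i = 2: xy^2z = 0^{p+k} 1^p. Now n = p+k > p = m, so the condition n ≤ m fails. Thus xy^2z ∉ L.
This is a contradiction; hence L is not regular.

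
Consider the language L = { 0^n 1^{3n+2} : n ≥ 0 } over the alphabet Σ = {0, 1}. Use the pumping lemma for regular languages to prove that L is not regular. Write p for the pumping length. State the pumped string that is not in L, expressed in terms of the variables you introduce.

Suppose for contradiction that L is regular, and let p be the pumping length.
Take w = 0^p 1^{3p+2}. Then w ∈ L and |w| = 4p+2 ≥ p.
The pumping lemma gives a decomposition w = xyz where |xy| ≤ p and y is nonempty.
Because |xy| ≤ p and w begins with p copies of 0, we have y = 0^k with 1 ≤ k ≤ p.
Pump with i = 2: xy^2z = 0^{p+k} 1^{3p+2}. For this to lie in L we would need 3p+2 = 3(p+k)+2, which forces k = 0. But k ≥ 1, so xy^2z ∉ L.
Contradiction. Therefore L is not regular.

0^{p+k} 1^{3p+2}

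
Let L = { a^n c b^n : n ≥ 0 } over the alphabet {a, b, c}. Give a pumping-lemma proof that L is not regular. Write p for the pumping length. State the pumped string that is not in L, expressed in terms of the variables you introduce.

Toward a contradiction, assume L is regular with pumping length p.
Take w = a^p c b^p ∈ L with |w| = 2p+1 ≥ p.
By the pumping lemma, w = xyz with |xy| ≤ p and y is nonempty.
Because |xy| ≤ p and w begins with p copies of a, we have y = a^k with 1 ≤ k ≤ p.
Pump with i = 2: xy^2z = a^{p+k} c b^p, which would require p+k = p. But k ≥ 1, so xy^2z ∉ L.
Contradiction. Therefore L is not regular.

a^{p+k} c b^p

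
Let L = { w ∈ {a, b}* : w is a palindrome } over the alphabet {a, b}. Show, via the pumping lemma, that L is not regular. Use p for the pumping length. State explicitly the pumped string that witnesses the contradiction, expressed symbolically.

a^{p+k} b a^p

Assume L is regular; let p be its pumping constant.
Take w = a^p b a^p, a palindrome of length 2p+1 ≥ p.
Write w = xyz as guaranteed by the lemma, with |xy| ≤ p and |y| > 0.
The first p characters of w are a's, so xy (and hence y) consists only of a's. Write y = a^k, 1 ≤ k ≤ p.
Pump with i = 2: xy^2z = a^{p+k} b a^p. Its reverse is a^p b a^{p+k}, which differs from xy^2z since k ≥ 1. So xy^2z is not a palindrome and xy^2z ∉ L.
This is a contradiction; hence L is not regular.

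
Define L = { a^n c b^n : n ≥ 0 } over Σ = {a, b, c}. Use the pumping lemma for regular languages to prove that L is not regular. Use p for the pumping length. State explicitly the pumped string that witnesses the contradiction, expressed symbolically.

a^{p+k} c b^p

Assume L is regular; let p be its pumping constant.
Take w = a^p c b^p ∈ L with |w| = 2p+1 ≥ p.
Write w = xyz as guaranteed by the lemma, with |xy| ≤ p and |y| ≥ 1.
Since the first p symbols of w are all a's and |xy| ≤ p, y lies entirely in the leading a-block: y = a^k for some k with 1 ≤ k ≤ p.
Pump with i = 2: xy^2z = a^{p+k} c b^p, which would require p+k = p. But k ≥ 1, so xy^2z ∉ L.
Contradiction. Therefore L is not regular.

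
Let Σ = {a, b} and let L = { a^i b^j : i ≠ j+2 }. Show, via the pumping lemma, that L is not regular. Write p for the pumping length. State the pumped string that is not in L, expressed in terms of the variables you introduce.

a^{p+p!} b^{p+p!-2}

Toward a contradiction, assume L is regular with pumping length p.
Choose w = a^p b^{p+p!-2}. Since p ≠ (p+p!-2)+2 = p+p!, w ∈ L; and |w| ≥ p.
Write w = xyz as guaranteed by the lemma, with |xy| ≤ p and |y| ≥ 1.
Because |xy| ≤ p and w begins with p copies of a, we have y = a^k with 1 ≤ k ≤ p.
Since 1 ≤ k ≤ p, k divides p!; set t = 1 + p!/k. Then xy^t z has p + (p!/k)·k = p + p! copies of a. Now the a-count is p+p! and (b-count)+2 = (p+p!-2)+2 = p+p!, so i ≠ j+2 fails. So xy^t z = a^{p+p!} b^{p+p!-2} ∉ L.
Contradiction. Therefore L is not regular.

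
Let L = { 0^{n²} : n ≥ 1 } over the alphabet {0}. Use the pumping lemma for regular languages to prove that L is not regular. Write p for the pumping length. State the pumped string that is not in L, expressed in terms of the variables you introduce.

0^{p²+k}

Assume L is regular; let p be its pumping constant.
Take w = 0^{p²} ∈ L with |w| = p² ≥ p.
Write w = xyz as guaranteed by the lemma, with |xy| ≤ p and |y| ≥ 1.
Then y = 0^k for some k with 1 ≤ k ≤ p.
Pump with i = 2: xy^2z = 0^{p²+k}. Since 1 ≤ k ≤ p, p² < p²+k ≤ p²+p < (p+1)², so p²+k lies strictly between consecutive squares and is not a perfect square. So xy^2z ∉ L.
This is a contradiction; hence L is not regular.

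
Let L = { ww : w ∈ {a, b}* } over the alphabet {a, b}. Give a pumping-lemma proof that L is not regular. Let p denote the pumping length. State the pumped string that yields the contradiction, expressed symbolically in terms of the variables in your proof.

a^{p+k} b^p a^p b^p

Toward a contradiction, assume L is regular with pumping length p.
Take w = a^p b^p a^p b^p = uu where u = a^pb^p; then w ∈ L and |w| = 4p ≥ p.
By the pumping lemma, w = xyz with |xy| ≤ p and |y| ≥ 1.
The first p characters of w are a's, so xy (and hence y) consists only of a's. Write y = a^k, 1 ≤ k ≤ p.
Pump with i = 2: xy^2z = a^{p+k} b^p a^p b^p, of length 4p+k. Suppose this equals vv. The string starts with a and ends with b, so v does too; thus the boundary between the two copies of v is a b→a transition. There is exactly one such transition, at position 2p+k, so |v| = 2p+k and |vv| = 4p+2k ≠ 4p+k since k ≥ 1. So xy^2z ∉ L.
This contradicts the pumping lemma, so L is not regular.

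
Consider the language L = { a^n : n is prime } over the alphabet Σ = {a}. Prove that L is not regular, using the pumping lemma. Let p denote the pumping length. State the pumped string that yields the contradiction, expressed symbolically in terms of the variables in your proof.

a^{q(1+k)}

Suppose for contradiction that L is regular, and let p be the pumping length.
Let q be a prime with q ≥ p+2 (infinitely many primes exist), and take w = a^q ∈ L with |w| = q ≥ p.
The pumping lemma gives a decomposition w = xyz where |xy| ≤ p and |y| > 0.
Then y = a^k for some k with 1 ≤ k ≤ p.
Since 1 ≤ k ≤ p, |xz| = q-k. Pump with i = q+1: |xy^{q+1}z| = (q-k)+(q+1)k = q+qk = q(1+k), which is composite (both factors ≥ 2). So xy^{q+1}z = a^{q(1+k)} ∉ L.
This is a contradiction; hence L is not regular.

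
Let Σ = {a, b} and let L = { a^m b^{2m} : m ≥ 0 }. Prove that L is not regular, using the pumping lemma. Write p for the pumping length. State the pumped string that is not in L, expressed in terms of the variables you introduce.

a^{p+k} b^{2p}

Suppose for contradiction that L is regular, and let p be the pumping length.
Let w = a^p b^{2p} ∈ L; note |w| = 3p ≥ p.
By the pumping lemma, w = xyz with |xy| ≤ p and |y| ≥ 1.
Because |xy| ≤ p and w begins with p copies of a, we have y = a^k with 1 ≤ k ≤ p.
Pump with i = 2: xy^2z = a^{p+k} b^{2p}. For this to lie in L we would need 2p = 2(p+k), which forces k = 0. But k ≥ 1, so xy^2z ∉ L.
This contradicts the pumping lemma, so L is not regular.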